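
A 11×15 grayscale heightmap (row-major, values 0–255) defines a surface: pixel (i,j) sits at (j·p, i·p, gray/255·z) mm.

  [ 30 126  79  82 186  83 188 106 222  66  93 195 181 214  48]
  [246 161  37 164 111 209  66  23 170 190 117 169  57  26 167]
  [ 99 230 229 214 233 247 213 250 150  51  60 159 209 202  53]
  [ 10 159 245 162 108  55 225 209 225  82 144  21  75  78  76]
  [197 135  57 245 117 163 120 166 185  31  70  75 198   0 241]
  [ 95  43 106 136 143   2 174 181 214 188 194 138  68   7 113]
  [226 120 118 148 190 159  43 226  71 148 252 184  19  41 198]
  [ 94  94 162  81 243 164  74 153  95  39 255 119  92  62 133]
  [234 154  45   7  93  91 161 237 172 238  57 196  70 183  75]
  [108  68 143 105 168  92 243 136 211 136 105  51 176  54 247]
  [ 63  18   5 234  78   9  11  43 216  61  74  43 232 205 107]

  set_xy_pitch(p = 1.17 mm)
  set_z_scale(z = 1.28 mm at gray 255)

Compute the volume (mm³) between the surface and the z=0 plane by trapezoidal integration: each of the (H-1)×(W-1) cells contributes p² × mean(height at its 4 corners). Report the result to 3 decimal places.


height_mm = gray/255 × 1.28; cell vol = 1.17² × mean(4 corners)
unit = 1.17² × 1.28 / (4×255) = 0.00171784 mm³ per gray-sum
row 0: Σ corner-gray over 14 cells = 7133  → 12.2533
row 1: Σ corner-gray over 14 cells = 8459  → 14.5312
row 2: Σ corner-gray over 14 cells = 8708  → 14.9589
row 3: Σ corner-gray over 14 cells = 7224  → 12.4096
row 4: Σ corner-gray over 14 cells = 6958  → 11.9527
row 5: Σ corner-gray over 14 cells = 7258  → 12.4680
row 6: Σ corner-gray over 14 cells = 7355  → 12.6347
row 7: Σ corner-gray over 14 cells = 7210  → 12.3856
row 8: Σ corner-gray over 14 cells = 7448  → 12.7944
row 9: Σ corner-gray over 14 cells = 6359  → 10.9237
Σ rows: total corner-gray = 74112  → 127.3122 mm³

127.312


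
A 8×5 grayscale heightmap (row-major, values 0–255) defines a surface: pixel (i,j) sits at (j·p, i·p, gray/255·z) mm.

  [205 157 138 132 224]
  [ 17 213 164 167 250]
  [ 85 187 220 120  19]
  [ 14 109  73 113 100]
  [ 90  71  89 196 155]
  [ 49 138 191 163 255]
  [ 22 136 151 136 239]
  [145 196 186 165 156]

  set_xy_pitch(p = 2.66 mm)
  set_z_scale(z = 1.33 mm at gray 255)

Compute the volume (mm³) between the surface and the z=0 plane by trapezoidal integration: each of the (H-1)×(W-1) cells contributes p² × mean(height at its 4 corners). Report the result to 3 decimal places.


height_mm = gray/255 × 1.33; cell vol = 2.66² × mean(4 corners)
unit = 2.66² × 1.33 / (4×255) = 0.00922603 mm³ per gray-sum
row 0: Σ corner-gray over 4 cells = 2638  → 24.3383
row 1: Σ corner-gray over 4 cells = 2513  → 23.1850
row 2: Σ corner-gray over 4 cells = 1862  → 17.1789
row 3: Σ corner-gray over 4 cells = 1661  → 15.3244
row 4: Σ corner-gray over 4 cells = 2245  → 20.7124
row 5: Σ corner-gray over 4 cells = 2395  → 22.0963
row 6: Σ corner-gray over 4 cells = 2502  → 23.0835
Σ rows: total corner-gray = 15816  → 145.9189 mm³

145.919


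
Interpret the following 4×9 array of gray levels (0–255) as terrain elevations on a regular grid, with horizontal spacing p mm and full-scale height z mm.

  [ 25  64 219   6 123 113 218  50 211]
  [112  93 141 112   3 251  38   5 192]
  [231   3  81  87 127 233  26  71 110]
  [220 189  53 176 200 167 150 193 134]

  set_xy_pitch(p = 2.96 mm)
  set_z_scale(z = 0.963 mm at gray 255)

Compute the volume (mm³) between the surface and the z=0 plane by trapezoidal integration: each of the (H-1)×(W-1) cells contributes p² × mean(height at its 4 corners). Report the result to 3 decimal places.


height_mm = gray/255 × 0.963; cell vol = 2.96² × mean(4 corners)
unit = 2.96² × 0.963 / (4×255) = 0.00827198 mm³ per gray-sum
row 0: Σ corner-gray over 8 cells = 3412  → 28.2240
row 1: Σ corner-gray over 8 cells = 3187  → 26.3628
row 2: Σ corner-gray over 8 cells = 4207  → 34.8002
Σ rows: total corner-gray = 10806  → 89.3870 mm³

89.387


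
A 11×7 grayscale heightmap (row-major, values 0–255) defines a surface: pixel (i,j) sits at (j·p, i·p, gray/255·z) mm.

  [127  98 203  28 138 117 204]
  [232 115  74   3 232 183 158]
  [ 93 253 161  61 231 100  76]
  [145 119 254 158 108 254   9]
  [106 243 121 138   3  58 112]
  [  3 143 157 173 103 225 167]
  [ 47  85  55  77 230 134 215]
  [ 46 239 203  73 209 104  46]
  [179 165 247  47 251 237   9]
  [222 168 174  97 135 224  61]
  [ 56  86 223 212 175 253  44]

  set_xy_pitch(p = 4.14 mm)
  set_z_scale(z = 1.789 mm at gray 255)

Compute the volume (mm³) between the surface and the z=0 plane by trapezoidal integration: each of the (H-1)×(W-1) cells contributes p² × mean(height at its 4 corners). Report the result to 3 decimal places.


1041.481

height_mm = gray/255 × 1.789; cell vol = 4.14² × mean(4 corners)
unit = 4.14² × 1.789 / (4×255) = 0.0300615 mm³ per gray-sum
row 0: Σ corner-gray over 6 cells = 3103  → 93.2809
row 1: Σ corner-gray over 6 cells = 3385  → 101.7582
row 2: Σ corner-gray over 6 cells = 3721  → 111.8589
row 3: Σ corner-gray over 6 cells = 3284  → 98.7220
row 4: Σ corner-gray over 6 cells = 3116  → 93.6717
row 5: Σ corner-gray over 6 cells = 3196  → 96.0766
row 6: Σ corner-gray over 6 cells = 3172  → 95.3551
row 7: Σ corner-gray over 6 cells = 3830  → 115.1356
row 8: Σ corner-gray over 6 cells = 3961  → 119.0737
row 9: Σ corner-gray over 6 cells = 3877  → 116.5485
Σ rows: total corner-gray = 34645  → 1041.4812 mm³


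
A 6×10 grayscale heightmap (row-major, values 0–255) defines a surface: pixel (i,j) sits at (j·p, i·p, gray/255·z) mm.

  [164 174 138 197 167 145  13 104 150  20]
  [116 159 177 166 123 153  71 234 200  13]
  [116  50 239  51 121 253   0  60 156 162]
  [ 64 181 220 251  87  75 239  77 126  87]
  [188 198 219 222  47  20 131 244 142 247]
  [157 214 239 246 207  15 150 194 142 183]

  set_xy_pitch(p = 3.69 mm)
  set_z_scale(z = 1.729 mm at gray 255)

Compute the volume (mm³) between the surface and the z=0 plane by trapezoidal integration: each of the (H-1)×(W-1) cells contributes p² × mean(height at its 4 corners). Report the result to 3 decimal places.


606.282

height_mm = gray/255 × 1.729; cell vol = 3.69² × mean(4 corners)
unit = 3.69² × 1.729 / (4×255) = 0.0230806 mm³ per gray-sum
row 0: Σ corner-gray over 9 cells = 5055  → 116.6726
row 1: Σ corner-gray over 9 cells = 4833  → 111.5487
row 2: Σ corner-gray over 9 cells = 4801  → 110.8101
row 3: Σ corner-gray over 9 cells = 5544  → 127.9590
row 4: Σ corner-gray over 9 cells = 6035  → 139.2916
Σ rows: total corner-gray = 26268  → 606.2818 mm³


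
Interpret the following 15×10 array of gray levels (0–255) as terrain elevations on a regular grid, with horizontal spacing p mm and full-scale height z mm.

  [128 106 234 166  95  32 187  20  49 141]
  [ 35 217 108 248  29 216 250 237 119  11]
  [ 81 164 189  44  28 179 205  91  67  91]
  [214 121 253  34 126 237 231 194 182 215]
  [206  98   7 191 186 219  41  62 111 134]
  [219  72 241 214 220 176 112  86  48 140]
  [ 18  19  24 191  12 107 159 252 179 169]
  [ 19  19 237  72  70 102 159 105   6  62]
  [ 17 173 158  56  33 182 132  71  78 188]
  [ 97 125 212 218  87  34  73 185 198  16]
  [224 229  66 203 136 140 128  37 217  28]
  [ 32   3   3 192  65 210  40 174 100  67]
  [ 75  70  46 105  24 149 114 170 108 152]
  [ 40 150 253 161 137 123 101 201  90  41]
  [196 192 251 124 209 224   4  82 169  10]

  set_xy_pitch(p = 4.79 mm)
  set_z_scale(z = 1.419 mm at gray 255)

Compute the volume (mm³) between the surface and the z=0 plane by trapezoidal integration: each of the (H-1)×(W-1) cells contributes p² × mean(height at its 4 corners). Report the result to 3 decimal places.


height_mm = gray/255 × 1.419; cell vol = 4.79² × mean(4 corners)
unit = 4.79² × 1.419 / (4×255) = 0.0319193 mm³ per gray-sum
row 0: Σ corner-gray over 9 cells = 4941  → 157.7132
row 1: Σ corner-gray over 9 cells = 5000  → 159.5965
row 2: Σ corner-gray over 9 cells = 5291  → 168.8850
row 3: Σ corner-gray over 9 cells = 5355  → 170.9278
row 4: Σ corner-gray over 9 cells = 4867  → 155.3512
row 5: Σ corner-gray over 9 cells = 4770  → 152.2550
row 6: Σ corner-gray over 9 cells = 3694  → 117.9099
row 7: Σ corner-gray over 9 cells = 3592  → 114.6541
row 8: Σ corner-gray over 9 cells = 4348  → 138.7851
row 9: Σ corner-gray over 9 cells = 4941  → 157.7132
row 10: Σ corner-gray over 9 cells = 4237  → 135.2420
row 11: Σ corner-gray over 9 cells = 3472  → 110.8238
row 12: Σ corner-gray over 9 cells = 4312  → 137.6360
row 13: Σ corner-gray over 9 cells = 5229  → 166.9060
Σ rows: total corner-gray = 64049  → 2044.3987 mm³

2044.399


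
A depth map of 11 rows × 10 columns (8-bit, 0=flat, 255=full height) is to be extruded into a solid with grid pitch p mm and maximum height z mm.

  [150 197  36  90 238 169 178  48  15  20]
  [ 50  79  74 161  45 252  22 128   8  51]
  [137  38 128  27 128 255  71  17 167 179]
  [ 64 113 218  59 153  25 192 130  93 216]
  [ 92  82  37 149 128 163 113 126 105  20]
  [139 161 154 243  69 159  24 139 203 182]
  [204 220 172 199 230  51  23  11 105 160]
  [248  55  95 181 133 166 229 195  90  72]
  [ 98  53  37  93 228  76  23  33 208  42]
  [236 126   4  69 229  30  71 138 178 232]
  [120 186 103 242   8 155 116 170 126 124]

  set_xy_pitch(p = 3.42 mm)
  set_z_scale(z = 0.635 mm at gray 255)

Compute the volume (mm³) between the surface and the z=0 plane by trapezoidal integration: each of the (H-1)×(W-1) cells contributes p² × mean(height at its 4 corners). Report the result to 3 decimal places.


height_mm = gray/255 × 0.635; cell vol = 3.42² × mean(4 corners)
unit = 3.42² × 0.635 / (4×255) = 0.00728158 mm³ per gray-sum
row 0: Σ corner-gray over 9 cells = 3751  → 27.3132
row 1: Σ corner-gray over 9 cells = 3617  → 26.3375
row 2: Σ corner-gray over 9 cells = 4224  → 30.7574
row 3: Σ corner-gray over 9 cells = 4164  → 30.3205
row 4: Σ corner-gray over 9 cells = 4543  → 33.0802
row 5: Σ corner-gray over 9 cells = 5011  → 36.4880
row 6: Σ corner-gray over 9 cells = 4994  → 36.3642
row 7: Σ corner-gray over 9 cells = 4250  → 30.9467
row 8: Σ corner-gray over 9 cells = 3800  → 27.6700
row 9: Σ corner-gray over 9 cells = 4614  → 33.5972
Σ rows: total corner-gray = 42968  → 312.8750 mm³

312.875


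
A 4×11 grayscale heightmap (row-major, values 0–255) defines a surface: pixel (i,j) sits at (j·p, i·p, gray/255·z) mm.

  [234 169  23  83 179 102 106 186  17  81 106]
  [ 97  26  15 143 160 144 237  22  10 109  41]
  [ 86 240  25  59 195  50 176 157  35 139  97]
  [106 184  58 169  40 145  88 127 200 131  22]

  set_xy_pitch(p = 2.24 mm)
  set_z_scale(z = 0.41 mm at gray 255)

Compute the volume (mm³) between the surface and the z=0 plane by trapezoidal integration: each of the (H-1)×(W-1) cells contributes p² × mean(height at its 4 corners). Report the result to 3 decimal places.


26.328

height_mm = gray/255 × 0.41; cell vol = 2.24² × mean(4 corners)
unit = 2.24² × 0.41 / (4×255) = 0.00201688 mm³ per gray-sum
row 0: Σ corner-gray over 10 cells = 4102  → 8.2732
row 1: Σ corner-gray over 10 cells = 4205  → 8.4810
row 2: Σ corner-gray over 10 cells = 4747  → 9.5741
Σ rows: total corner-gray = 13054  → 26.3283 mm³


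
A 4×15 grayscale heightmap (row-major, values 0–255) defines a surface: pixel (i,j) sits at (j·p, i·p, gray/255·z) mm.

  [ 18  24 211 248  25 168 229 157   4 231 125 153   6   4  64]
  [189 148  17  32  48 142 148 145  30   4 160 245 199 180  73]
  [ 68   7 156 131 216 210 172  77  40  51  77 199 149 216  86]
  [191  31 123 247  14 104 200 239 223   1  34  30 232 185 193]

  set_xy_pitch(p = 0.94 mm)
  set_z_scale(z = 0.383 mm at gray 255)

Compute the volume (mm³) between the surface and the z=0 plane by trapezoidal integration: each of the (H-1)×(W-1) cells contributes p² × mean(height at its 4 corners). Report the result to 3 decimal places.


height_mm = gray/255 × 0.383; cell vol = 0.94² × mean(4 corners)
unit = 0.94² × 0.383 / (4×255) = 0.000331783 mm³ per gray-sum
row 0: Σ corner-gray over 14 cells = 6510  → 2.1599
row 1: Σ corner-gray over 14 cells = 6814  → 2.2608
row 2: Σ corner-gray over 14 cells = 7266  → 2.4107
Σ rows: total corner-gray = 20590  → 6.8314 mm³

6.831


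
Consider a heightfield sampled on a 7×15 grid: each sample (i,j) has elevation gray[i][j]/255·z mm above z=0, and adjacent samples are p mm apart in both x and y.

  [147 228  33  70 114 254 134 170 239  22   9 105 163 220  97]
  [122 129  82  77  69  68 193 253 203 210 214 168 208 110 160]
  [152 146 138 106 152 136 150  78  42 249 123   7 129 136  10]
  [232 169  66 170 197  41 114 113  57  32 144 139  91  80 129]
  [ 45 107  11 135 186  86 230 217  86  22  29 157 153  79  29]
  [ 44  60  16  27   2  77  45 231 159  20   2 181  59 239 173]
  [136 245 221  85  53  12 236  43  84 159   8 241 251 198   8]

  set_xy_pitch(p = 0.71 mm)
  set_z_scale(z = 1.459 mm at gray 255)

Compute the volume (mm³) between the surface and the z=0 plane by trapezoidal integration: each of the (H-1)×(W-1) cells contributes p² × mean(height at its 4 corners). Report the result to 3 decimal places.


height_mm = gray/255 × 1.459; cell vol = 0.71² × mean(4 corners)
unit = 0.71² × 1.459 / (4×255) = 0.000721061 mm³ per gray-sum
row 0: Σ corner-gray over 14 cells = 8016  → 5.7800
row 1: Σ corner-gray over 14 cells = 7596  → 5.4772
row 2: Σ corner-gray over 14 cells = 6533  → 4.7107
row 3: Σ corner-gray over 14 cells = 6257  → 4.5117
row 4: Σ corner-gray over 14 cells = 5523  → 3.9824
row 5: Σ corner-gray over 14 cells = 6269  → 4.5203
Σ rows: total corner-gray = 40194  → 28.9823 mm³

28.982


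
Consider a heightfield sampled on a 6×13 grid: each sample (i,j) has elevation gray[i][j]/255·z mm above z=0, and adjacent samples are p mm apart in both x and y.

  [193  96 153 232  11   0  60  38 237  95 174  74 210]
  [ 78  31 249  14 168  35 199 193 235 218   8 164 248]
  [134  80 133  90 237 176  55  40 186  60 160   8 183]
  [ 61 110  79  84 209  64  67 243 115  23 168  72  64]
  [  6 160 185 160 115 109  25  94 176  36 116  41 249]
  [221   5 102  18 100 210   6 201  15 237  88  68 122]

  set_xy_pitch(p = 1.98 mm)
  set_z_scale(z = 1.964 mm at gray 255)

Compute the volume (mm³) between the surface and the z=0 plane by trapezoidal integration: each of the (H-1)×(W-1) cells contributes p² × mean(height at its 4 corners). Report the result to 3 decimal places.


height_mm = gray/255 × 1.964; cell vol = 1.98² × mean(4 corners)
unit = 1.98² × 1.964 / (4×255) = 0.00754869 mm³ per gray-sum
row 0: Σ corner-gray over 12 cells = 6097  → 46.0244
row 1: Σ corner-gray over 12 cells = 6121  → 46.2055
row 2: Σ corner-gray over 12 cells = 5360  → 40.4610
row 3: Σ corner-gray over 12 cells = 5282  → 39.8722
row 4: Σ corner-gray over 12 cells = 5132  → 38.7399
Σ rows: total corner-gray = 27992  → 211.3030 mm³

211.303


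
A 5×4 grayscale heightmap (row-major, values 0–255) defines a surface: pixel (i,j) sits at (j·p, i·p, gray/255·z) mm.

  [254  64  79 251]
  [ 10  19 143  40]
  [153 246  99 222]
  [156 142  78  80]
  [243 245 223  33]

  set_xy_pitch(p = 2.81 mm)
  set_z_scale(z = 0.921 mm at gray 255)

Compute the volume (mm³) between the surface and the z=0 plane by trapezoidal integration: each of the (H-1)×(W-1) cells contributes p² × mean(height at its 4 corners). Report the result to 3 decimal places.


44.440

height_mm = gray/255 × 0.921; cell vol = 2.81² × mean(4 corners)
unit = 2.81² × 0.921 / (4×255) = 0.00712971 mm³ per gray-sum
row 0: Σ corner-gray over 3 cells = 1165  → 8.3061
row 1: Σ corner-gray over 3 cells = 1439  → 10.2597
row 2: Σ corner-gray over 3 cells = 1741  → 12.4128
row 3: Σ corner-gray over 3 cells = 1888  → 13.4609
Σ rows: total corner-gray = 6233  → 44.4395 mm³


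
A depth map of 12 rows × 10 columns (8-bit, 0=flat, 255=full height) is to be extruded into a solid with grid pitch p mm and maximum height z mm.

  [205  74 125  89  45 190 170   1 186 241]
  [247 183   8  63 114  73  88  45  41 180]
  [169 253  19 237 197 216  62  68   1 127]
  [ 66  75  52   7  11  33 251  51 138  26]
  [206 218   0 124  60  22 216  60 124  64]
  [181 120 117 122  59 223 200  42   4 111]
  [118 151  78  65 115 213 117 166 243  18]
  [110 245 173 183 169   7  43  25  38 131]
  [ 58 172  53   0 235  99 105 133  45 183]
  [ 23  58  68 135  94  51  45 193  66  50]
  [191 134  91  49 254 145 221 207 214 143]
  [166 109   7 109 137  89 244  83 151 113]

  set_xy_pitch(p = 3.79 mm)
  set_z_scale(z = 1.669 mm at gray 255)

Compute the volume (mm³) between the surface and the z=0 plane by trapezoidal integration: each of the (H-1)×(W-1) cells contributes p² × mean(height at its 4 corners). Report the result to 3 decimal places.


1051.246

height_mm = gray/255 × 1.669; cell vol = 3.79² × mean(4 corners)
unit = 3.79² × 1.669 / (4×255) = 0.0235036 mm³ per gray-sum
row 0: Σ corner-gray over 9 cells = 3863  → 90.7944
row 1: Σ corner-gray over 9 cells = 4059  → 95.4012
row 2: Σ corner-gray over 9 cells = 3730  → 87.6685
row 3: Σ corner-gray over 9 cells = 3246  → 76.2927
row 4: Σ corner-gray over 9 cells = 3984  → 93.6384
row 5: Σ corner-gray over 9 cells = 4498  → 105.7192
row 6: Σ corner-gray over 9 cells = 4439  → 104.3325
row 7: Σ corner-gray over 9 cells = 3932  → 92.4162
row 8: Σ corner-gray over 9 cells = 3418  → 80.3353
row 9: Σ corner-gray over 9 cells = 4457  → 104.7556
row 10: Σ corner-gray over 9 cells = 5101  → 119.8919
Σ rows: total corner-gray = 44727  → 1051.2460 mm³


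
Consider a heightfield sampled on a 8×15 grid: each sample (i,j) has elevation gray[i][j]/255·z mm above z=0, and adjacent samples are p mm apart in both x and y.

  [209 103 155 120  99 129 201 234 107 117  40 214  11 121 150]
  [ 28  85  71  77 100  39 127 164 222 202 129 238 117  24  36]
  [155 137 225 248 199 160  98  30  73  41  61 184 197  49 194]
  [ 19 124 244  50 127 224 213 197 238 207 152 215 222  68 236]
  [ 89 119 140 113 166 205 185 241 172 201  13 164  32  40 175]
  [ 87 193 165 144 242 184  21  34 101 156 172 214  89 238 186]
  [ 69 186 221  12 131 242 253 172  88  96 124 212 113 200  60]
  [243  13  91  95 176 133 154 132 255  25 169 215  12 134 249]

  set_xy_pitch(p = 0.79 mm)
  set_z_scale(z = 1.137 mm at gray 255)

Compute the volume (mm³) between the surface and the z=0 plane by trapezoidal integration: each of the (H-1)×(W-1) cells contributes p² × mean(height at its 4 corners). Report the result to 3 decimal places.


height_mm = gray/255 × 1.137; cell vol = 0.79² × mean(4 corners)
unit = 0.79² × 1.137 / (4×255) = 0.000695688 mm³ per gray-sum
row 0: Σ corner-gray over 14 cells = 6915  → 4.8107
row 1: Σ corner-gray over 14 cells = 7007  → 4.8747
row 2: Σ corner-gray over 14 cells = 8570  → 5.9620
row 3: Σ corner-gray over 14 cells = 8663  → 6.0267
row 4: Σ corner-gray over 14 cells = 8025  → 5.5829
row 5: Σ corner-gray over 14 cells = 8408  → 5.8493
row 6: Σ corner-gray over 14 cells = 7929  → 5.5161
Σ rows: total corner-gray = 55517  → 38.6225 mm³

38.623


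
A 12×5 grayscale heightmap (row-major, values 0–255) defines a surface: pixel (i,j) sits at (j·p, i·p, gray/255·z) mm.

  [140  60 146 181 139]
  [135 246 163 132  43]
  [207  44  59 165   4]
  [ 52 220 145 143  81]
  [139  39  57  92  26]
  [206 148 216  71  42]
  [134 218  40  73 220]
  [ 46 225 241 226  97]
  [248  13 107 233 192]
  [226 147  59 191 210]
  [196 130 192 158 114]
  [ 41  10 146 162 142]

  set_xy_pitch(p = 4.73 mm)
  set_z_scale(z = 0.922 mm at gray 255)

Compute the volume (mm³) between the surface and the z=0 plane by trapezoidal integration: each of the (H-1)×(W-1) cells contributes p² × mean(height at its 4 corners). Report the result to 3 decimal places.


height_mm = gray/255 × 0.922; cell vol = 4.73² × mean(4 corners)
unit = 4.73² × 0.922 / (4×255) = 0.0202233 mm³ per gray-sum
row 0: Σ corner-gray over 4 cells = 2313  → 46.7766
row 1: Σ corner-gray over 4 cells = 2007  → 40.5883
row 2: Σ corner-gray over 4 cells = 1896  → 38.3435
row 3: Σ corner-gray over 4 cells = 1690  → 34.1775
row 4: Σ corner-gray over 4 cells = 1659  → 33.5505
row 5: Σ corner-gray over 4 cells = 2134  → 43.1566
row 6: Σ corner-gray over 4 cells = 2543  → 51.4280
row 7: Σ corner-gray over 4 cells = 2673  → 54.0570
row 8: Σ corner-gray over 4 cells = 2376  → 48.0507
row 9: Σ corner-gray over 4 cells = 2500  → 50.5584
row 10: Σ corner-gray over 4 cells = 2089  → 42.2466
Σ rows: total corner-gray = 23880  → 482.9335 mm³

482.934


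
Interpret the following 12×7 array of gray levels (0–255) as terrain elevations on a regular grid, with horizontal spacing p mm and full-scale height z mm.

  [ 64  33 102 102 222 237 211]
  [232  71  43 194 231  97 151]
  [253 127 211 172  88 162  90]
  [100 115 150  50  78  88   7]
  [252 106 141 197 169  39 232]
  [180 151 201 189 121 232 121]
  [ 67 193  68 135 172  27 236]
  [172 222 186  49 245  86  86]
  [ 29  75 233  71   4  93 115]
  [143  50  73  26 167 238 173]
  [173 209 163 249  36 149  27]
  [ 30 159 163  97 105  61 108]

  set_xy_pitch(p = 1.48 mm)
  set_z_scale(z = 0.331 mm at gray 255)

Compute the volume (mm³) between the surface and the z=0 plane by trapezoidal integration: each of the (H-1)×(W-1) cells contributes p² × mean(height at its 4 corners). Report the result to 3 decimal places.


height_mm = gray/255 × 0.331; cell vol = 1.48² × mean(4 corners)
unit = 1.48² × 0.331 / (4×255) = 0.000710806 mm³ per gray-sum
row 0: Σ corner-gray over 6 cells = 3322  → 2.3613
row 1: Σ corner-gray over 6 cells = 3518  → 2.5006
row 2: Σ corner-gray over 6 cells = 2932  → 2.0841
row 3: Σ corner-gray over 6 cells = 2857  → 2.0308
row 4: Σ corner-gray over 6 cells = 3877  → 2.7558
row 5: Σ corner-gray over 6 cells = 3582  → 2.5461
row 6: Σ corner-gray over 6 cells = 3327  → 2.3649
row 7: Σ corner-gray over 6 cells = 2930  → 2.0827
row 8: Σ corner-gray over 6 cells = 2520  → 1.7912
row 9: Σ corner-gray over 6 cells = 3236  → 2.3002
row 10: Σ corner-gray over 6 cells = 3120  → 2.2177
Σ rows: total corner-gray = 35221  → 25.0353 mm³

25.035


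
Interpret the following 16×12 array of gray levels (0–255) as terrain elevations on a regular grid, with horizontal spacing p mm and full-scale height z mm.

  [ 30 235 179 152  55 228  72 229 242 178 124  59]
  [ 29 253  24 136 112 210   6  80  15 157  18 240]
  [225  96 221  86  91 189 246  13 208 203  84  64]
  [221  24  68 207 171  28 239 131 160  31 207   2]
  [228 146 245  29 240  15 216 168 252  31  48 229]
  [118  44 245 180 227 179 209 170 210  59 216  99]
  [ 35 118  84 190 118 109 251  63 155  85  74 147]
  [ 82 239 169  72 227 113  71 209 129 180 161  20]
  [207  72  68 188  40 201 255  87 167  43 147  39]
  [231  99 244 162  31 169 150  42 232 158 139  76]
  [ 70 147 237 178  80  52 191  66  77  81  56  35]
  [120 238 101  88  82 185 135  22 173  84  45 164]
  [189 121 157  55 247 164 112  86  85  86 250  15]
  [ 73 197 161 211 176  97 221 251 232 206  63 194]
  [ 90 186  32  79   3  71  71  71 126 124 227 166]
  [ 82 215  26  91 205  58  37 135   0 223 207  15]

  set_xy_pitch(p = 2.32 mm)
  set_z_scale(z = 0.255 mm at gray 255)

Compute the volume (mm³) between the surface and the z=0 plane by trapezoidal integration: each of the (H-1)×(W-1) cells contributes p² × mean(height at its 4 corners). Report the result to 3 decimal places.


height_mm = gray/255 × 0.255; cell vol = 2.32² × mean(4 corners)
unit = 2.32² × 0.255 / (4×255) = 0.0013456 mm³ per gray-sum
row 0: Σ corner-gray over 11 cells = 5768  → 7.7614
row 1: Σ corner-gray over 11 cells = 5454  → 7.3389
row 2: Σ corner-gray over 11 cells = 5918  → 7.9633
row 3: Σ corner-gray over 11 cells = 5992  → 8.0628
row 4: Σ corner-gray over 11 cells = 6932  → 9.3277
row 5: Σ corner-gray over 11 cells = 6371  → 8.5728
row 6: Σ corner-gray over 11 cells = 5918  → 7.9633
row 7: Σ corner-gray over 11 cells = 6024  → 8.1059
row 8: Σ corner-gray over 11 cells = 5941  → 7.9942
row 9: Σ corner-gray over 11 cells = 5594  → 7.5273
row 10: Σ corner-gray over 11 cells = 5025  → 6.7616
row 11: Σ corner-gray over 11 cells = 5520  → 7.4277
row 12: Σ corner-gray over 11 cells = 6827  → 9.1864
row 13: Σ corner-gray over 11 cells = 6133  → 8.2526
row 14: Σ corner-gray over 11 cells = 4727  → 6.3607
Σ rows: total corner-gray = 88144  → 118.6066 mm³

118.607


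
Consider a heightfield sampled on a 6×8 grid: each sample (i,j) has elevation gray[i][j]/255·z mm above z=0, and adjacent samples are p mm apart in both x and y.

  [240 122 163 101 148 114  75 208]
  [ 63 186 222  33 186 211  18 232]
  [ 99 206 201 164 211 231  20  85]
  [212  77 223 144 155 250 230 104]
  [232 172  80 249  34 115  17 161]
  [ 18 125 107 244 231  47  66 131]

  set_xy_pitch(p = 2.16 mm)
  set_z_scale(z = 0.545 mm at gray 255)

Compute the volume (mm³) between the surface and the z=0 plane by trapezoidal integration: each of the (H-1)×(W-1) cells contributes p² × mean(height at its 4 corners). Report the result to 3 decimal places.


51.351

height_mm = gray/255 × 0.545; cell vol = 2.16² × mean(4 corners)
unit = 2.16² × 0.545 / (4×255) = 0.00249289 mm³ per gray-sum
row 0: Σ corner-gray over 7 cells = 3901  → 9.7248
row 1: Σ corner-gray over 7 cells = 4257  → 10.6123
row 2: Σ corner-gray over 7 cells = 4724  → 11.7764
row 3: Σ corner-gray over 7 cells = 4201  → 10.4726
row 4: Σ corner-gray over 7 cells = 3516  → 8.7650
Σ rows: total corner-gray = 20599  → 51.3511 mm³


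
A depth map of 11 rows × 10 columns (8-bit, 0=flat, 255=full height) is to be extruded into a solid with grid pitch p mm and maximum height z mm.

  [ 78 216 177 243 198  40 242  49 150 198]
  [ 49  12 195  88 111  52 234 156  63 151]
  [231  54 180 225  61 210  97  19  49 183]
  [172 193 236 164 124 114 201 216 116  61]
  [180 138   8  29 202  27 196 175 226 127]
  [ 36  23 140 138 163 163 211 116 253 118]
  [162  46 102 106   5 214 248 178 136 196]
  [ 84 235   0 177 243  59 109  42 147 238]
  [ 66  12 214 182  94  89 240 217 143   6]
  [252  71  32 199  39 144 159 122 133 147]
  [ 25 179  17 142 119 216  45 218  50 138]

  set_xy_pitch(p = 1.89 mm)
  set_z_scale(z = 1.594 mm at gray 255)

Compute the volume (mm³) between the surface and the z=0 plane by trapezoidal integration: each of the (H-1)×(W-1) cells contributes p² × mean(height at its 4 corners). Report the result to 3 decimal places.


height_mm = gray/255 × 1.594; cell vol = 1.89² × mean(4 corners)
unit = 1.89² × 1.594 / (4×255) = 0.00558228 mm³ per gray-sum
row 0: Σ corner-gray over 9 cells = 4928  → 27.5095
row 1: Σ corner-gray over 9 cells = 4226  → 23.5907
row 2: Σ corner-gray over 9 cells = 5165  → 28.8325
row 3: Σ corner-gray over 9 cells = 5270  → 29.4186
row 4: Σ corner-gray over 9 cells = 4877  → 27.2248
row 5: Σ corner-gray over 9 cells = 4996  → 27.8891
row 6: Σ corner-gray over 9 cells = 4774  → 26.6498
row 7: Σ corner-gray over 9 cells = 4800  → 26.7950
row 8: Σ corner-gray over 9 cells = 4651  → 25.9632
row 9: Σ corner-gray over 9 cells = 4332  → 24.1824
Σ rows: total corner-gray = 48019  → 268.0556 mm³

268.056


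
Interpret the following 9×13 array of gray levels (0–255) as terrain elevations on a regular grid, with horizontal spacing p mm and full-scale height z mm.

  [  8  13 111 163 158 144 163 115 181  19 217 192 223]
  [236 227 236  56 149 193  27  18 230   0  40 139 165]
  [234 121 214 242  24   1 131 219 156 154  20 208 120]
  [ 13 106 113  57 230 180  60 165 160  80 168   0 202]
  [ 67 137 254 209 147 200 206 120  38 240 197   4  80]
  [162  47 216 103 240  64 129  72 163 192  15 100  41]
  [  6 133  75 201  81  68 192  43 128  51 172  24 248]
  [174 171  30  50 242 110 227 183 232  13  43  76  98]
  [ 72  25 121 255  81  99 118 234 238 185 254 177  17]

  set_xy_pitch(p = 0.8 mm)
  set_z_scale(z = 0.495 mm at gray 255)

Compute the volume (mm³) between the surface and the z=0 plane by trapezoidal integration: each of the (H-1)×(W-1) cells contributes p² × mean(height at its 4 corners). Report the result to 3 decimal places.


height_mm = gray/255 × 0.495; cell vol = 0.8² × mean(4 corners)
unit = 0.8² × 0.495 / (4×255) = 0.000310588 mm³ per gray-sum
row 0: Σ corner-gray over 12 cells = 6214  → 1.9300
row 1: Σ corner-gray over 12 cells = 6365  → 1.9769
row 2: Σ corner-gray over 12 cells = 6187  → 1.9216
row 3: Σ corner-gray over 12 cells = 6504  → 2.0201
row 4: Σ corner-gray over 12 cells = 6536  → 2.0300
row 5: Σ corner-gray over 12 cells = 5475  → 1.7005
row 6: Σ corner-gray over 12 cells = 5616  → 1.7443
row 7: Σ corner-gray over 12 cells = 6689  → 2.0775
Σ rows: total corner-gray = 49586  → 15.4008 mm³

15.401


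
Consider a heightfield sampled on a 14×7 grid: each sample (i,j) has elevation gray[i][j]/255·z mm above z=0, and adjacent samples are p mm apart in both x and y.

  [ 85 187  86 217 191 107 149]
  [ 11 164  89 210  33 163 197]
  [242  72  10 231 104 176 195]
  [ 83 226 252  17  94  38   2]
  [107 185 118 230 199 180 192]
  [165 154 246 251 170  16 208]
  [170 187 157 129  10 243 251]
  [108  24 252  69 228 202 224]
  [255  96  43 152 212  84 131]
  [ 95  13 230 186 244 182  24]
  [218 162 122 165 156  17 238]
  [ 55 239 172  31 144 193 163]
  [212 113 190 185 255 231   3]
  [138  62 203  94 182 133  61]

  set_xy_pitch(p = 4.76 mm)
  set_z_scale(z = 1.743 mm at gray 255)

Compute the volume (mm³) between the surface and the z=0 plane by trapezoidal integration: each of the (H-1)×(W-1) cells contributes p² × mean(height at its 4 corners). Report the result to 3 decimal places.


1790.274

height_mm = gray/255 × 1.743; cell vol = 4.76² × mean(4 corners)
unit = 4.76² × 1.743 / (4×255) = 0.0387178 mm³ per gray-sum
row 0: Σ corner-gray over 6 cells = 3336  → 129.1627
row 1: Σ corner-gray over 6 cells = 3149  → 121.9225
row 2: Σ corner-gray over 6 cells = 2962  → 114.6822
row 3: Σ corner-gray over 6 cells = 3462  → 134.0412
row 4: Σ corner-gray over 6 cells = 4170  → 161.4534
row 5: Σ corner-gray over 6 cells = 3920  → 151.7739
row 6: Σ corner-gray over 6 cells = 3755  → 145.3855
row 7: Σ corner-gray over 6 cells = 3442  → 133.2668
row 8: Σ corner-gray over 6 cells = 3389  → 131.2148
row 9: Σ corner-gray over 6 cells = 3529  → 136.6353
row 10: Σ corner-gray over 6 cells = 3476  → 134.5832
row 11: Σ corner-gray over 6 cells = 3939  → 152.5096
row 12: Σ corner-gray over 6 cells = 3710  → 143.6432
Σ rows: total corner-gray = 46239  → 1790.2742 mm³


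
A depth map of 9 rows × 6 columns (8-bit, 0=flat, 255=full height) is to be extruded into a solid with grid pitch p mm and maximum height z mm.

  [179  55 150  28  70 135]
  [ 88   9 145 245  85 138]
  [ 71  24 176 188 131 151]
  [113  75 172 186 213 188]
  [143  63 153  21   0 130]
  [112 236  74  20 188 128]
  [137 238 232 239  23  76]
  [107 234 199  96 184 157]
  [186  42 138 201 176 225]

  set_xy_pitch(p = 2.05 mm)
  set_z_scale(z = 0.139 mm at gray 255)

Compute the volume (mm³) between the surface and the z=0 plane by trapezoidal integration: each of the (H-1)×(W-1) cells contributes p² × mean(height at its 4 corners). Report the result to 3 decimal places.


height_mm = gray/255 × 0.139; cell vol = 2.05² × mean(4 corners)
unit = 2.05² × 0.139 / (4×255) = 0.000572694 mm³ per gray-sum
row 0: Σ corner-gray over 5 cells = 2114  → 1.2107
row 1: Σ corner-gray over 5 cells = 2454  → 1.4054
row 2: Σ corner-gray over 5 cells = 2853  → 1.6339
row 3: Σ corner-gray over 5 cells = 2340  → 1.3401
row 4: Σ corner-gray over 5 cells = 2023  → 1.1586
row 5: Σ corner-gray over 5 cells = 2953  → 1.6912
row 6: Σ corner-gray over 5 cells = 3367  → 1.9283
row 7: Σ corner-gray over 5 cells = 3215  → 1.8412
Σ rows: total corner-gray = 21319  → 12.2093 mm³

12.209


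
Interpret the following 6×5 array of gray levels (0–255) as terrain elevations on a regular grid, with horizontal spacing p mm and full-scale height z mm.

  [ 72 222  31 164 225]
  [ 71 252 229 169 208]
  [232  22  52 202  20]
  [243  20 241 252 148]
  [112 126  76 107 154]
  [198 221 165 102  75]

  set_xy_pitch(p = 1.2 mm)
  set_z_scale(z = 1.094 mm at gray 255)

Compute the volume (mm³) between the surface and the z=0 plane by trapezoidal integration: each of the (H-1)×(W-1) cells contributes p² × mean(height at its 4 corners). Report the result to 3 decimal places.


18.144

height_mm = gray/255 × 1.094; cell vol = 1.2² × mean(4 corners)
unit = 1.2² × 1.094 / (4×255) = 0.00154447 mm³ per gray-sum
row 0: Σ corner-gray over 4 cells = 2710  → 4.1855
row 1: Σ corner-gray over 4 cells = 2383  → 3.6805
row 2: Σ corner-gray over 4 cells = 2221  → 3.4303
row 3: Σ corner-gray over 4 cells = 2301  → 3.5538
row 4: Σ corner-gray over 4 cells = 2133  → 3.2944
Σ rows: total corner-gray = 11748  → 18.1444 mm³


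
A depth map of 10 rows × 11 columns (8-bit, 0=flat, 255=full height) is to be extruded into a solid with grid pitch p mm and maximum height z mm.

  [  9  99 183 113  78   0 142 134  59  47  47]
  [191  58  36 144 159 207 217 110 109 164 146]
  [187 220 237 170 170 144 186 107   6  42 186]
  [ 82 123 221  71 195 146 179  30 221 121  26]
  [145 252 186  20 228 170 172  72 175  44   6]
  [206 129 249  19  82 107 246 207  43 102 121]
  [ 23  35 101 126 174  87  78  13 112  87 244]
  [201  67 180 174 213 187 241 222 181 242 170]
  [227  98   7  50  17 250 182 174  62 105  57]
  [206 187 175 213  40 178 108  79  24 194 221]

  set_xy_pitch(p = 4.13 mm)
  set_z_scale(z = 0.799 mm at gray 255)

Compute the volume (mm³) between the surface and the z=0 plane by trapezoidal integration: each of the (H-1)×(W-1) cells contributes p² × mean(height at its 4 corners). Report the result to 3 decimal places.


height_mm = gray/255 × 0.799; cell vol = 4.13² × mean(4 corners)
unit = 4.13² × 0.799 / (4×255) = 0.0133612 mm³ per gray-sum
row 0: Σ corner-gray over 10 cells = 4511  → 60.2725
row 1: Σ corner-gray over 10 cells = 5682  → 75.9186
row 2: Σ corner-gray over 10 cells = 5659  → 75.6112
row 3: Σ corner-gray over 10 cells = 5511  → 73.6338
row 4: Σ corner-gray over 10 cells = 5484  → 73.2730
row 5: Σ corner-gray over 10 cells = 4588  → 61.3014
row 6: Σ corner-gray over 10 cells = 5678  → 75.8651
row 7: Σ corner-gray over 10 cells = 5959  → 79.6196
row 8: Σ corner-gray over 10 cells = 4997  → 66.7661
Σ rows: total corner-gray = 48069  → 642.2614 mm³

642.261


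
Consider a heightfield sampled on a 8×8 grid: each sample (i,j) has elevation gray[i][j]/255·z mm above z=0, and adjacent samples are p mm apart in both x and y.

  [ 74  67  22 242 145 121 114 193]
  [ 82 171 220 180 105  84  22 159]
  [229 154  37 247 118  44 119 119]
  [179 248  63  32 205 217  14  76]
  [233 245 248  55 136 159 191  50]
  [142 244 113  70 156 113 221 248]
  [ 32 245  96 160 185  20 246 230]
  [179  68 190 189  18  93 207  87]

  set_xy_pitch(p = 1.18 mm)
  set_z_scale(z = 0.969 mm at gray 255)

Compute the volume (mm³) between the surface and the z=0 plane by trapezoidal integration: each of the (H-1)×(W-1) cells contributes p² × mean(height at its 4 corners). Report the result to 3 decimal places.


36.740

height_mm = gray/255 × 0.969; cell vol = 1.18² × mean(4 corners)
unit = 1.18² × 0.969 / (4×255) = 0.00132278 mm³ per gray-sum
row 0: Σ corner-gray over 7 cells = 3494  → 4.6218
row 1: Σ corner-gray over 7 cells = 3591  → 4.7501
row 2: Σ corner-gray over 7 cells = 3599  → 4.7607
row 3: Σ corner-gray over 7 cells = 4164  → 5.5081
row 4: Σ corner-gray over 7 cells = 4575  → 6.0517
row 5: Σ corner-gray over 7 cells = 4390  → 5.8070
row 6: Σ corner-gray over 7 cells = 3962  → 5.2409
Σ rows: total corner-gray = 27775  → 36.7402 mm³


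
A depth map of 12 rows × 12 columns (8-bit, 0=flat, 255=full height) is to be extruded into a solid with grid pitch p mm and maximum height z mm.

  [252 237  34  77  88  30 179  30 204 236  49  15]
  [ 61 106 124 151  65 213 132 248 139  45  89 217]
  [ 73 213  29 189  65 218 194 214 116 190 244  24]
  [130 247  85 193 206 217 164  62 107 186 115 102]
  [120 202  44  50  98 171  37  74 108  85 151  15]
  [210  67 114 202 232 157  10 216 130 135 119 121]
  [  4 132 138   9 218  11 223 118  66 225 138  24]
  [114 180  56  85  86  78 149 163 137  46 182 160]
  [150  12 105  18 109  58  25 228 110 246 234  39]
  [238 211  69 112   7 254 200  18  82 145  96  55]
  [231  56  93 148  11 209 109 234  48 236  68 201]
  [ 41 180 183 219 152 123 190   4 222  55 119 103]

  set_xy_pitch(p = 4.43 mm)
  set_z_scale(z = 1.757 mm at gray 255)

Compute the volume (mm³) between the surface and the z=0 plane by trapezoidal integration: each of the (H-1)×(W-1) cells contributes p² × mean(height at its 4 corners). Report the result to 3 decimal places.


height_mm = gray/255 × 1.757; cell vol = 4.43² × mean(4 corners)
unit = 4.43² × 1.757 / (4×255) = 0.0338049 mm³ per gray-sum
row 0: Σ corner-gray over 11 cells = 5497  → 185.8253
row 1: Σ corner-gray over 11 cells = 6343  → 214.4242
row 2: Σ corner-gray over 11 cells = 6837  → 231.1238
row 3: Σ corner-gray over 11 cells = 5571  → 188.3268
row 4: Σ corner-gray over 11 cells = 5270  → 178.1516
row 5: Σ corner-gray over 11 cells = 5679  → 191.9778
row 6: Σ corner-gray over 11 cells = 5182  → 175.1767
row 7: Σ corner-gray over 11 cells = 5077  → 171.6272
row 8: Σ corner-gray over 11 cells = 5160  → 174.4330
row 9: Σ corner-gray over 11 cells = 5537  → 187.1775
row 10: Σ corner-gray over 11 cells = 5894  → 199.2458
Σ rows: total corner-gray = 62047  → 2097.4897 mm³

2097.490


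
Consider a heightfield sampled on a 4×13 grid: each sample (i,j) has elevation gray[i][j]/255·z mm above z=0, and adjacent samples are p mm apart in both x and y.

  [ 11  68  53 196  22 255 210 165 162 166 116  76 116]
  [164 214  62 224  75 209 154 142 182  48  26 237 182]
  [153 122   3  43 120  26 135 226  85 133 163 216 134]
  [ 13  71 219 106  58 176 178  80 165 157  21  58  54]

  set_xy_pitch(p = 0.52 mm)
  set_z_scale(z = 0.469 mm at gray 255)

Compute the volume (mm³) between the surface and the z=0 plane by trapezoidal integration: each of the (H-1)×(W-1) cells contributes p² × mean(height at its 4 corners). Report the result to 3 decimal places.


height_mm = gray/255 × 0.469; cell vol = 0.52² × mean(4 corners)
unit = 0.52² × 0.469 / (4×255) = 0.000124331 mm³ per gray-sum
row 0: Σ corner-gray over 12 cells = 6597  → 0.8202
row 1: Σ corner-gray over 12 cells = 6323  → 0.7861
row 2: Σ corner-gray over 12 cells = 5476  → 0.6808
Σ rows: total corner-gray = 18396  → 2.2872 mm³

2.287


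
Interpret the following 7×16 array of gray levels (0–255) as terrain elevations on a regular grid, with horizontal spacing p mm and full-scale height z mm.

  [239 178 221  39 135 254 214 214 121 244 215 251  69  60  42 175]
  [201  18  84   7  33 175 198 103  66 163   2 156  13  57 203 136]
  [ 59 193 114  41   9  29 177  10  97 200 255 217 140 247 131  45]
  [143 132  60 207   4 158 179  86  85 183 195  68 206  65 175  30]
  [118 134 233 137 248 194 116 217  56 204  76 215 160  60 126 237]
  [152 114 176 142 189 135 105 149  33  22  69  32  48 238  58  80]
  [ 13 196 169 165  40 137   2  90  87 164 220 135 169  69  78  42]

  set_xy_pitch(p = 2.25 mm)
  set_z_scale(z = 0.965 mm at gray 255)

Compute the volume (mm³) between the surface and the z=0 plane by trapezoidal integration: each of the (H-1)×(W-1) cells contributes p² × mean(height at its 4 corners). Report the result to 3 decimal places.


217.133

height_mm = gray/255 × 0.965; cell vol = 2.25² × mean(4 corners)
unit = 2.25² × 0.965 / (4×255) = 0.00478952 mm³ per gray-sum
row 0: Σ corner-gray over 15 cells = 7821  → 37.4589
row 1: Σ corner-gray over 15 cells = 6717  → 32.1712
row 2: Σ corner-gray over 15 cells = 7603  → 36.4147
row 3: Σ corner-gray over 15 cells = 8486  → 40.6439
row 4: Σ corner-gray over 15 cells = 7959  → 38.1198
row 5: Σ corner-gray over 15 cells = 6749  → 32.3245
Σ rows: total corner-gray = 45335  → 217.1330 mm³
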